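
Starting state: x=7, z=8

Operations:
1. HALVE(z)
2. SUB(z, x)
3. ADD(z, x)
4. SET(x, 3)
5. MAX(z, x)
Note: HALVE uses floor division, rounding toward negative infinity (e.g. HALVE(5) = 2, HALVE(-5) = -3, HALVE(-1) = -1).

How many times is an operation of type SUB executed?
1

Counting SUB operations:
Step 2: SUB(z, x) ← SUB
Total: 1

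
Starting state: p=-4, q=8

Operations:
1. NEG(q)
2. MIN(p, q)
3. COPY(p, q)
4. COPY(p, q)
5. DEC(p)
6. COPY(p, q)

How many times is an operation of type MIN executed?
1

Counting MIN operations:
Step 2: MIN(p, q) ← MIN
Total: 1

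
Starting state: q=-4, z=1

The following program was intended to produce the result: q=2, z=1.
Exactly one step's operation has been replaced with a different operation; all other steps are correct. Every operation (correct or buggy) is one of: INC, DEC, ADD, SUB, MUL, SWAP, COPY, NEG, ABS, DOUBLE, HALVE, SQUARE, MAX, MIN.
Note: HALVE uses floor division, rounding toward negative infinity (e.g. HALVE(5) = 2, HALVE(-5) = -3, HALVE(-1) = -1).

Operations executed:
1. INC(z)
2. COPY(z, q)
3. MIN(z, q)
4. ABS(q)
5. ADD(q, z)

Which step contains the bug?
Step 1

Trace with buggy code:
Initial: q=-4, z=1
After step 1: q=-4, z=2
After step 2: q=-4, z=-4
After step 3: q=-4, z=-4
After step 4: q=4, z=-4
After step 5: q=0, z=-4
Actual final q=0, z=-4 ≠ expected q=2, z=1.
Step 1 is the only position where a single-operation replacement can produce the expected result.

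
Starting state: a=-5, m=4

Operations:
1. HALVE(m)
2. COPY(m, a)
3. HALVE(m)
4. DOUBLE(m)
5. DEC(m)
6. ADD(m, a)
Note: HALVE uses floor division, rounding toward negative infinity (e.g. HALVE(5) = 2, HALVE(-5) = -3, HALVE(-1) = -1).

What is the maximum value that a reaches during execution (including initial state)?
-5

Values of a at each step:
Initial: a = -5 ← maximum
After step 1: a = -5
After step 2: a = -5
After step 3: a = -5
After step 4: a = -5
After step 5: a = -5
After step 6: a = -5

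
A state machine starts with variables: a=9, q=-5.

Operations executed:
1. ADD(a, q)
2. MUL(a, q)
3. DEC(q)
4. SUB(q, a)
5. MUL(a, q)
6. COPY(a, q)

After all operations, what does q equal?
q = 14

Tracing execution:
Step 1: ADD(a, q) → q = -5
Step 2: MUL(a, q) → q = -5
Step 3: DEC(q) → q = -6
Step 4: SUB(q, a) → q = 14
Step 5: MUL(a, q) → q = 14
Step 6: COPY(a, q) → q = 14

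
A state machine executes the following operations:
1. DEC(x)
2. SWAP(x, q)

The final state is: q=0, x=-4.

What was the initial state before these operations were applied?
q=-4, x=1

Working backwards:
Final state: q=0, x=-4
Before step 2 (SWAP(x, q)): q=-4, x=0
Before step 1 (DEC(x)): q=-4, x=1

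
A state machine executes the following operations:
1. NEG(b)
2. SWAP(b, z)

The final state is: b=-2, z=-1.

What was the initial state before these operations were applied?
b=1, z=-2

Working backwards:
Final state: b=-2, z=-1
Before step 2 (SWAP(b, z)): b=-1, z=-2
Before step 1 (NEG(b)): b=1, z=-2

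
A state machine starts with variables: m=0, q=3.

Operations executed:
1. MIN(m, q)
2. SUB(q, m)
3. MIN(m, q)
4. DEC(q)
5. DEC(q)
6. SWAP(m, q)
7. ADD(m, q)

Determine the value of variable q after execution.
q = 0

Tracing execution:
Step 1: MIN(m, q) → q = 3
Step 2: SUB(q, m) → q = 3
Step 3: MIN(m, q) → q = 3
Step 4: DEC(q) → q = 2
Step 5: DEC(q) → q = 1
Step 6: SWAP(m, q) → q = 0
Step 7: ADD(m, q) → q = 0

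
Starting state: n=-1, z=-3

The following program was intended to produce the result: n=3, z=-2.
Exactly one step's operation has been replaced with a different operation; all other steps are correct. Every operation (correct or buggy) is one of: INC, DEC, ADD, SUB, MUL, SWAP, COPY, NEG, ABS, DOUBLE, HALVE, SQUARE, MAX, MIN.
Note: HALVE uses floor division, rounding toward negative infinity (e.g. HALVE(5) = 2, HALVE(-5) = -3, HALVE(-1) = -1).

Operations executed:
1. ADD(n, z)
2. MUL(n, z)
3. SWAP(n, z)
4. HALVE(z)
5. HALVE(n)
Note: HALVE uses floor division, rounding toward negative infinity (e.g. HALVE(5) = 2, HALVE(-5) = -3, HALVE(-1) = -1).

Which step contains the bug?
Step 3

Trace with buggy code:
Initial: n=-1, z=-3
After step 1: n=-4, z=-3
After step 2: n=12, z=-3
After step 3: n=-3, z=12
After step 4: n=-3, z=6
After step 5: n=-2, z=6
Actual final n=-2, z=6 ≠ expected n=3, z=-2.
Step 3 is the only position where a single-operation replacement can produce the expected result.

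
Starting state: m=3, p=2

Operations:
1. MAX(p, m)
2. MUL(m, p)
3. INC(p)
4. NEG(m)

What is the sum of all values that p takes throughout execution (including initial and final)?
16

Values of p at each step:
Initial: p = 2
After step 1: p = 3
After step 2: p = 3
After step 3: p = 4
After step 4: p = 4
Sum = 2 + 3 + 3 + 4 + 4 = 16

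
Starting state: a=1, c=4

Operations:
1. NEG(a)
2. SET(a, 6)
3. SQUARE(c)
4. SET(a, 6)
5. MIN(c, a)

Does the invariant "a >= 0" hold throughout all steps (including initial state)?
No, violated after step 1

The invariant is violated after step 1.

State at each step:
Initial: a=1, c=4
After step 1: a=-1, c=4
After step 2: a=6, c=4
After step 3: a=6, c=16
After step 4: a=6, c=16
After step 5: a=6, c=6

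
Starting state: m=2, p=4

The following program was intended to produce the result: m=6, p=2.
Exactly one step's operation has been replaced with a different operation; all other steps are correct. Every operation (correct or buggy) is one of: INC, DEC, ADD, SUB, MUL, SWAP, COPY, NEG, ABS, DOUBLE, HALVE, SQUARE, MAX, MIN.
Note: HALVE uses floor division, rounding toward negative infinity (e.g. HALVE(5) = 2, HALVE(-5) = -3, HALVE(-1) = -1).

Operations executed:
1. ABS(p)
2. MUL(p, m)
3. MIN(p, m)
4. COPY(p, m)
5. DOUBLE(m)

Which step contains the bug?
Step 4

Trace with buggy code:
Initial: m=2, p=4
After step 1: m=2, p=4
After step 2: m=2, p=8
After step 3: m=2, p=2
After step 4: m=2, p=2
After step 5: m=4, p=2
Actual final m=4, p=2 ≠ expected m=6, p=2.
Step 4 is the only position where a single-operation replacement can produce the expected result.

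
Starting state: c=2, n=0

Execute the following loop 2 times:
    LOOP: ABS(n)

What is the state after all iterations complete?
c=2, n=0

Iteration trace:
Start: c=2, n=0
After iteration 1: c=2, n=0
After iteration 2: c=2, n=0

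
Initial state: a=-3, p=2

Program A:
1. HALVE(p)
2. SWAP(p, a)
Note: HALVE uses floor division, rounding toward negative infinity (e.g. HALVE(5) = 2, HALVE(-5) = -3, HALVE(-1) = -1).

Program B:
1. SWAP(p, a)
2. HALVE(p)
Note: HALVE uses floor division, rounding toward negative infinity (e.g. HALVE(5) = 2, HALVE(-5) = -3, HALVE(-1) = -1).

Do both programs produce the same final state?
No

Program A final state: a=1, p=-3
Program B final state: a=2, p=-2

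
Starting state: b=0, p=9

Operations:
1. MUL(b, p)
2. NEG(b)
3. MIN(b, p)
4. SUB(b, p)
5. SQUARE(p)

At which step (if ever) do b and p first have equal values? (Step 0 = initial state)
Never

b and p never become equal during execution.

Comparing values at each step:
Initial: b=0, p=9
After step 1: b=0, p=9
After step 2: b=0, p=9
After step 3: b=0, p=9
After step 4: b=-9, p=9
After step 5: b=-9, p=81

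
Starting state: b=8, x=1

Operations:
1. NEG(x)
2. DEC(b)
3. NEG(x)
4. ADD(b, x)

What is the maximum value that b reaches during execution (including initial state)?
8

Values of b at each step:
Initial: b = 8 ← maximum
After step 1: b = 8
After step 2: b = 7
After step 3: b = 7
After step 4: b = 8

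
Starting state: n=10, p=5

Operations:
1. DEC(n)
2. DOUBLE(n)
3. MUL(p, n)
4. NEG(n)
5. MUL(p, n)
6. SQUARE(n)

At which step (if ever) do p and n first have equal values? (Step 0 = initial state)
Never

p and n never become equal during execution.

Comparing values at each step:
Initial: p=5, n=10
After step 1: p=5, n=9
After step 2: p=5, n=18
After step 3: p=90, n=18
After step 4: p=90, n=-18
After step 5: p=-1620, n=-18
After step 6: p=-1620, n=324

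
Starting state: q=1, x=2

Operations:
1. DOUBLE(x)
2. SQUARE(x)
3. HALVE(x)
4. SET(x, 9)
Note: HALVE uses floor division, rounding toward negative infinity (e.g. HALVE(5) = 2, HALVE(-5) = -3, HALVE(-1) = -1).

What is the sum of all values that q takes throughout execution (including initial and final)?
5

Values of q at each step:
Initial: q = 1
After step 1: q = 1
After step 2: q = 1
After step 3: q = 1
After step 4: q = 1
Sum = 1 + 1 + 1 + 1 + 1 = 5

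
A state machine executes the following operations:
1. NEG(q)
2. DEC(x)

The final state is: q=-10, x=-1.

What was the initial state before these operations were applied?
q=10, x=0

Working backwards:
Final state: q=-10, x=-1
Before step 2 (DEC(x)): q=-10, x=0
Before step 1 (NEG(q)): q=10, x=0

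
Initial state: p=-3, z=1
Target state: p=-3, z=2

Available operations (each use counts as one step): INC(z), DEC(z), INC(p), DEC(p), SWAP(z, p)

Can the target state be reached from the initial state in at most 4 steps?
Yes

Path (1 step): INC(z)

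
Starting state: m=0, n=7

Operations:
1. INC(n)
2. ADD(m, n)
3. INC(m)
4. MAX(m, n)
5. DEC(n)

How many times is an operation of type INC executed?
2

Counting INC operations:
Step 1: INC(n) ← INC
Step 3: INC(m) ← INC
Total: 2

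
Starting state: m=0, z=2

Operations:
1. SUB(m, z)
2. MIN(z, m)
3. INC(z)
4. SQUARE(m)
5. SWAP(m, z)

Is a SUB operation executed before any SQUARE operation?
Yes

First SUB: step 1
First SQUARE: step 4
Since 1 < 4, SUB comes first.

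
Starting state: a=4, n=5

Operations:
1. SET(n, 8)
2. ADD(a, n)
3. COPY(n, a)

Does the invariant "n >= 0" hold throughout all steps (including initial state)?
Yes

The invariant holds at every step.

State at each step:
Initial: a=4, n=5
After step 1: a=4, n=8
After step 2: a=12, n=8
After step 3: a=12, n=12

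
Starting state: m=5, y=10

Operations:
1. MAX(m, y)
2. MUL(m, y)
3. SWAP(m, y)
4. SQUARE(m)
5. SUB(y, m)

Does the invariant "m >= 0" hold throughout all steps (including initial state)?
Yes

The invariant holds at every step.

State at each step:
Initial: m=5, y=10
After step 1: m=10, y=10
After step 2: m=100, y=10
After step 3: m=10, y=100
After step 4: m=100, y=100
After step 5: m=100, y=0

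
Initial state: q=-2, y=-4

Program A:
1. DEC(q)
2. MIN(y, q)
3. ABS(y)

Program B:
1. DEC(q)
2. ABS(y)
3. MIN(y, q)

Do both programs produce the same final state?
No

Program A final state: q=-3, y=4
Program B final state: q=-3, y=-3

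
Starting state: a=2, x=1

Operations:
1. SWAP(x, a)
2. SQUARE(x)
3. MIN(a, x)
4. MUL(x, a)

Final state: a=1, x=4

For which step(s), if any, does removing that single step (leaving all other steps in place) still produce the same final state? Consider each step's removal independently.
Step(s) 3, 4

Testing removal of each single step:
Without step 1: final = a=1, x=1 (different)
Without step 2: final = a=1, x=2 (different)
Without step 3: final = a=1, x=4 (same)
Without step 4: final = a=1, x=4 (same)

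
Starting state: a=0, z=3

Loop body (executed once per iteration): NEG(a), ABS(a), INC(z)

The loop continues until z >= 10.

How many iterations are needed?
7

Tracing iterations:
Initial: a=0, z=3
After iteration 1: a=0, z=4
After iteration 2: a=0, z=5
After iteration 3: a=0, z=6
After iteration 4: a=0, z=7
After iteration 5: a=0, z=8
After iteration 6: a=0, z=9
After iteration 7: a=0, z=10
z >= 10 now holds, so the loop exits after 7 iterations.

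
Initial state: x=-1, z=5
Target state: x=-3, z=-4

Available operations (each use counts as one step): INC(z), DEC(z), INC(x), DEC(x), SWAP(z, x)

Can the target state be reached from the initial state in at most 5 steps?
No

The target state cannot be reached within 5 steps.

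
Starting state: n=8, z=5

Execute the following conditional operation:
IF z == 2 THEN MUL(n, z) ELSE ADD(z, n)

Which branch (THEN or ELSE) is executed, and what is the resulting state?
Branch: ELSE, Final state: n=8, z=13

Evaluating condition: z == 2
z = 5
Condition is False, so ELSE branch executes
After ADD(z, n): n=8, z=13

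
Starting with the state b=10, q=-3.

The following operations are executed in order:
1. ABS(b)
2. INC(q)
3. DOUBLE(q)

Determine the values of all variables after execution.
{b: 10, q: -4}

Step-by-step execution:
Initial: b=10, q=-3
After step 1 (ABS(b)): b=10, q=-3
After step 2 (INC(q)): b=10, q=-2
After step 3 (DOUBLE(q)): b=10, q=-4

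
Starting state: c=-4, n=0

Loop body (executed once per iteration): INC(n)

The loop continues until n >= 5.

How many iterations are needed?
5

Tracing iterations:
Initial: c=-4, n=0
After iteration 1: c=-4, n=1
After iteration 2: c=-4, n=2
After iteration 3: c=-4, n=3
After iteration 4: c=-4, n=4
After iteration 5: c=-4, n=5
n >= 5 now holds, so the loop exits after 5 iterations.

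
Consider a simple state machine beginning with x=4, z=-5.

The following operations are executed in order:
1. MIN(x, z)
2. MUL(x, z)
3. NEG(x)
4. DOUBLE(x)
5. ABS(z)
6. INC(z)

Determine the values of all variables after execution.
{x: -50, z: 6}

Step-by-step execution:
Initial: x=4, z=-5
After step 1 (MIN(x, z)): x=-5, z=-5
After step 2 (MUL(x, z)): x=25, z=-5
After step 3 (NEG(x)): x=-25, z=-5
After step 4 (DOUBLE(x)): x=-50, z=-5
After step 5 (ABS(z)): x=-50, z=5
After step 6 (INC(z)): x=-50, z=6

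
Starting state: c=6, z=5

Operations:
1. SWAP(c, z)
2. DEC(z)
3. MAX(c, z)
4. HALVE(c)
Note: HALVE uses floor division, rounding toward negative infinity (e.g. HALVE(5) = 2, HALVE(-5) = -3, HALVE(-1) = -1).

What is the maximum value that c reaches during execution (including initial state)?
6

Values of c at each step:
Initial: c = 6 ← maximum
After step 1: c = 5
After step 2: c = 5
After step 3: c = 5
After step 4: c = 2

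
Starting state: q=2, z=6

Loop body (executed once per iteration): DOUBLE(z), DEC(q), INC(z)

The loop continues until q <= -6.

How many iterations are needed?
8

Tracing iterations:
Initial: q=2, z=6
After iteration 1: q=1, z=13
After iteration 2: q=0, z=27
After iteration 3: q=-1, z=55
After iteration 4: q=-2, z=111
After iteration 5: q=-3, z=223
After iteration 6: q=-4, z=447
After iteration 7: q=-5, z=895
After iteration 8: q=-6, z=1791
q <= -6 now holds, so the loop exits after 8 iterations.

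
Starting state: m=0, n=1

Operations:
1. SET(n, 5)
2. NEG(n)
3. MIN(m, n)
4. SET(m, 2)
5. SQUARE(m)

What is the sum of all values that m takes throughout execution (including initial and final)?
1

Values of m at each step:
Initial: m = 0
After step 1: m = 0
After step 2: m = 0
After step 3: m = -5
After step 4: m = 2
After step 5: m = 4
Sum = 0 + 0 + 0 + -5 + 2 + 4 = 1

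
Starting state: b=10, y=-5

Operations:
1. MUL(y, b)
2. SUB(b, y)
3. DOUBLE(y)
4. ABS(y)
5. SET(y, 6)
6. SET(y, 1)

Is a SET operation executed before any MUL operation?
No

First SET: step 5
First MUL: step 1
Since 5 > 1, MUL comes first.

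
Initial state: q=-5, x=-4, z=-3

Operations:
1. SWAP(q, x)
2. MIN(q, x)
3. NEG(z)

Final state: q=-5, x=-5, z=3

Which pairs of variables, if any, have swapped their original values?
None

Comparing initial and final values:
q: -5 → -5
z: -3 → 3
x: -4 → -5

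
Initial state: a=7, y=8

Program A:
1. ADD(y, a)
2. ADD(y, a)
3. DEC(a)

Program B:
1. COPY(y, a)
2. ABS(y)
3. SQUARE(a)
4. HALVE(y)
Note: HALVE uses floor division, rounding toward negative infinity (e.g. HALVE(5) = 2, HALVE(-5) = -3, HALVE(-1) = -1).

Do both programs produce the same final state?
No

Program A final state: a=6, y=22
Program B final state: a=49, y=3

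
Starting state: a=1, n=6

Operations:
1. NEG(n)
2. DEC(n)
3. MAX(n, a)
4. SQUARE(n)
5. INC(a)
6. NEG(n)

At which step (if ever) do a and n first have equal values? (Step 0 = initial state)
Step 3

a and n first become equal after step 3.

Comparing values at each step:
Initial: a=1, n=6
After step 1: a=1, n=-6
After step 2: a=1, n=-7
After step 3: a=1, n=1 ← equal!
After step 4: a=1, n=1 ← equal!
After step 5: a=2, n=1
After step 6: a=2, n=-1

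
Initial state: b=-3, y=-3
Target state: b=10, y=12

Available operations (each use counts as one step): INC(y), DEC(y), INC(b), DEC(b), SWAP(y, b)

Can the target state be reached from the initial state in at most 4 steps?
No

The target state cannot be reached within 4 steps.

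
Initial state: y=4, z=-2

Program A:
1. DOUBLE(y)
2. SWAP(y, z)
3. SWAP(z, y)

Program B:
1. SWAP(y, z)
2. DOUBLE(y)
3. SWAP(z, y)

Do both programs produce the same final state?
No

Program A final state: y=8, z=-2
Program B final state: y=4, z=-4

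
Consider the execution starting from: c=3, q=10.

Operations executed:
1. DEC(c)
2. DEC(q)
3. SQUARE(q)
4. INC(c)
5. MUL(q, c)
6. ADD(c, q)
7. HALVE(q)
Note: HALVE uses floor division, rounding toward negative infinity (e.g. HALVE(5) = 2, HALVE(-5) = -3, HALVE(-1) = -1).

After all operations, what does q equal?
q = 121

Tracing execution:
Step 1: DEC(c) → q = 10
Step 2: DEC(q) → q = 9
Step 3: SQUARE(q) → q = 81
Step 4: INC(c) → q = 81
Step 5: MUL(q, c) → q = 243
Step 6: ADD(c, q) → q = 243
Step 7: HALVE(q) → q = 121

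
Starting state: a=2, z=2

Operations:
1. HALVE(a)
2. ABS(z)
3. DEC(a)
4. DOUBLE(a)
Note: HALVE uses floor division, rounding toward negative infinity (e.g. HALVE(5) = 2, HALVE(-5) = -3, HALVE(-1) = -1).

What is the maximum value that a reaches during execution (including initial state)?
2

Values of a at each step:
Initial: a = 2 ← maximum
After step 1: a = 1
After step 2: a = 1
After step 3: a = 0
After step 4: a = 0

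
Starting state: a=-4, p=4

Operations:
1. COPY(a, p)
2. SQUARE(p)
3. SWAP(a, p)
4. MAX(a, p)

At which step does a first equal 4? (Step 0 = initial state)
Step 1

Tracing a:
Initial: a = -4
After step 1: a = 4 ← first occurrence
After step 2: a = 4
After step 3: a = 16
After step 4: a = 16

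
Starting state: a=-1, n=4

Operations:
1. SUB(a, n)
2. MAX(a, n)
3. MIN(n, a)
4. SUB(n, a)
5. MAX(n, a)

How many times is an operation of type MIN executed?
1

Counting MIN operations:
Step 3: MIN(n, a) ← MIN
Total: 1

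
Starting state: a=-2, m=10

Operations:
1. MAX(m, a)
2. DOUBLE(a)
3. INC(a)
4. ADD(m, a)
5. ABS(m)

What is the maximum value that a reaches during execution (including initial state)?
-2

Values of a at each step:
Initial: a = -2 ← maximum
After step 1: a = -2
After step 2: a = -4
After step 3: a = -3
After step 4: a = -3
After step 5: a = -3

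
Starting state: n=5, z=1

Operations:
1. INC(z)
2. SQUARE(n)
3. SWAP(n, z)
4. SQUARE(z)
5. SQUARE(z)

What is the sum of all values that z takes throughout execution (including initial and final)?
391280

Values of z at each step:
Initial: z = 1
After step 1: z = 2
After step 2: z = 2
After step 3: z = 25
After step 4: z = 625
After step 5: z = 390625
Sum = 1 + 2 + 2 + 25 + 625 + 390625 = 391280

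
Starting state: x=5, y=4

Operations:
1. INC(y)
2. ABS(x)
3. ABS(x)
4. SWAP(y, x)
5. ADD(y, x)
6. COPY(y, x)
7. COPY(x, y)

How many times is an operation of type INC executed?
1

Counting INC operations:
Step 1: INC(y) ← INC
Total: 1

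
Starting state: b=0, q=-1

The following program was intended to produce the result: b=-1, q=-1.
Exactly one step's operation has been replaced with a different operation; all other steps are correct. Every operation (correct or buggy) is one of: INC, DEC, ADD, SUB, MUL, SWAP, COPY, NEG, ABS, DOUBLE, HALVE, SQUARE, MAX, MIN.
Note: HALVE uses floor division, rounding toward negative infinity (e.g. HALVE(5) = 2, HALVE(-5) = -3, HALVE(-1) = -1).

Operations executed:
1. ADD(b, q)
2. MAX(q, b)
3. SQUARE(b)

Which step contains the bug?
Step 3

Trace with buggy code:
Initial: b=0, q=-1
After step 1: b=-1, q=-1
After step 2: b=-1, q=-1
After step 3: b=1, q=-1
Actual final b=1, q=-1 ≠ expected b=-1, q=-1.
Step 3 is the only position where a single-operation replacement can produce the expected result.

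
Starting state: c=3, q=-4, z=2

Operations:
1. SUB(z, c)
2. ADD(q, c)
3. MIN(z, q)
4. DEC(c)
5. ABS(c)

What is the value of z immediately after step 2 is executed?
z = -1

Tracing z through execution:
Initial: z = 2
After step 1 (SUB(z, c)): z = -1
After step 2 (ADD(q, c)): z = -1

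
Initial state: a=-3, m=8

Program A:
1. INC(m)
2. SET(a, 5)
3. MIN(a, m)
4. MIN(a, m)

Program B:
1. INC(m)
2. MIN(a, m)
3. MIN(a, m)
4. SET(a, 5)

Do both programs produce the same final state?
Yes

Program A final state: a=5, m=9
Program B final state: a=5, m=9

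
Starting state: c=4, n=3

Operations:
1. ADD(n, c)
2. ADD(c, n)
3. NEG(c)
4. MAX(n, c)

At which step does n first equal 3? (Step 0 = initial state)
Step 0

Tracing n:
Initial: n = 3 ← first occurrence
After step 1: n = 7
After step 2: n = 7
After step 3: n = 7
After step 4: n = 7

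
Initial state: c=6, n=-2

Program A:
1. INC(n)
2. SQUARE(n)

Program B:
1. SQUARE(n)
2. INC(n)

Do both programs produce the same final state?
No

Program A final state: c=6, n=1
Program B final state: c=6, n=5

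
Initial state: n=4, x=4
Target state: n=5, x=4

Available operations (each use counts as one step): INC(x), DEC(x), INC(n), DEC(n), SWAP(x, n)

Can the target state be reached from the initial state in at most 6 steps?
Yes

Path (1 step): INC(n)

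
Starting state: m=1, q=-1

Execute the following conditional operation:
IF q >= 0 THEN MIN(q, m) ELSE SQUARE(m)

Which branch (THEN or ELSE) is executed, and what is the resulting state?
Branch: ELSE, Final state: m=1, q=-1

Evaluating condition: q >= 0
q = -1
Condition is False, so ELSE branch executes
After SQUARE(m): m=1, q=-1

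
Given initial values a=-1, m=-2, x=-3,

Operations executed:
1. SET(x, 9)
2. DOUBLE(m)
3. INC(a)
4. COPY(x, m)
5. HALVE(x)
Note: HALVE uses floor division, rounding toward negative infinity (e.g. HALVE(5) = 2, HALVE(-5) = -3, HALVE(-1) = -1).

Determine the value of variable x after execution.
x = -2

Tracing execution:
Step 1: SET(x, 9) → x = 9
Step 2: DOUBLE(m) → x = 9
Step 3: INC(a) → x = 9
Step 4: COPY(x, m) → x = -4
Step 5: HALVE(x) → x = -2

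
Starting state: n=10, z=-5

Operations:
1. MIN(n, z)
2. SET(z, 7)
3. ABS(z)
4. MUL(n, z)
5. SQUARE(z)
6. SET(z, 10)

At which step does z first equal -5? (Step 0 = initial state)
Step 0

Tracing z:
Initial: z = -5 ← first occurrence
After step 1: z = -5
After step 2: z = 7
After step 3: z = 7
After step 4: z = 7
After step 5: z = 49
After step 6: z = 10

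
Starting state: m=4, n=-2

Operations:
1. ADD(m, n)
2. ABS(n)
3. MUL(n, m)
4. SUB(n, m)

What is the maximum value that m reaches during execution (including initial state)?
4

Values of m at each step:
Initial: m = 4 ← maximum
After step 1: m = 2
After step 2: m = 2
After step 3: m = 2
After step 4: m = 2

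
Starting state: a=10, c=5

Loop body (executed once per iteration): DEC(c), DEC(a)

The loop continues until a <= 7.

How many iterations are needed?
3

Tracing iterations:
Initial: a=10, c=5
After iteration 1: a=9, c=4
After iteration 2: a=8, c=3
After iteration 3: a=7, c=2
a <= 7 now holds, so the loop exits after 3 iterations.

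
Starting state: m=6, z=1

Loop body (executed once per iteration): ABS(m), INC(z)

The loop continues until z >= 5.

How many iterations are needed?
4

Tracing iterations:
Initial: m=6, z=1
After iteration 1: m=6, z=2
After iteration 2: m=6, z=3
After iteration 3: m=6, z=4
After iteration 4: m=6, z=5
z >= 5 now holds, so the loop exits after 4 iterations.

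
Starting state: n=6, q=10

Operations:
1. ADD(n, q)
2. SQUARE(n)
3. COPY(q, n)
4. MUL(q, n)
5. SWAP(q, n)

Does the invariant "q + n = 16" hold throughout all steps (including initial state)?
No, violated after step 1

The invariant is violated after step 1.

State at each step:
Initial: n=6, q=10
After step 1: n=16, q=10
After step 2: n=256, q=10
After step 3: n=256, q=256
After step 4: n=256, q=65536
After step 5: n=65536, q=256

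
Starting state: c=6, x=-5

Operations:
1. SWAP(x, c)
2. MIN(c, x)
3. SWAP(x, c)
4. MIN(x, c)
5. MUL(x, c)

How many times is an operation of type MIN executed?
2

Counting MIN operations:
Step 2: MIN(c, x) ← MIN
Step 4: MIN(x, c) ← MIN
Total: 2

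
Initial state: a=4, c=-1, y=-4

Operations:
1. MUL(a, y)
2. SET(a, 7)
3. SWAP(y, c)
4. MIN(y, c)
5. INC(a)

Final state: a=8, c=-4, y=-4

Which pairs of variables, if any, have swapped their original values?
None

Comparing initial and final values:
y: -4 → -4
a: 4 → 8
c: -1 → -4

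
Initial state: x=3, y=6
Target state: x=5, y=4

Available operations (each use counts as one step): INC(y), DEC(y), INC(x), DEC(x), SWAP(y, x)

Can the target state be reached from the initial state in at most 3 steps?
Yes

Path (3 steps): DEC(y) → INC(x) → SWAP(y, x)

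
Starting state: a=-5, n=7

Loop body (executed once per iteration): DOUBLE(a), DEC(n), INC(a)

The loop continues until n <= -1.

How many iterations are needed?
8

Tracing iterations:
Initial: a=-5, n=7
After iteration 1: a=-9, n=6
After iteration 2: a=-17, n=5
After iteration 3: a=-33, n=4
After iteration 4: a=-65, n=3
After iteration 5: a=-129, n=2
After iteration 6: a=-257, n=1
After iteration 7: a=-513, n=0
After iteration 8: a=-1025, n=-1
n <= -1 now holds, so the loop exits after 8 iterations.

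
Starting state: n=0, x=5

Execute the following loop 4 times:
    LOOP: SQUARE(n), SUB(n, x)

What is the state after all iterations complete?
n=156020, x=5

Iteration trace:
Start: n=0, x=5
After iteration 1: n=-5, x=5
After iteration 2: n=20, x=5
After iteration 3: n=395, x=5
After iteration 4: n=156020, x=5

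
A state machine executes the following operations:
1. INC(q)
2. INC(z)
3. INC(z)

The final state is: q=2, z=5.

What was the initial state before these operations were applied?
q=1, z=3

Working backwards:
Final state: q=2, z=5
Before step 3 (INC(z)): q=2, z=4
Before step 2 (INC(z)): q=2, z=3
Before step 1 (INC(q)): q=1, z=3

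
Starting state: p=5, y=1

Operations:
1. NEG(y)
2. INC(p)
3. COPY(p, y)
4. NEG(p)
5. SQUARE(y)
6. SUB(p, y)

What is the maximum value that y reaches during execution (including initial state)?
1

Values of y at each step:
Initial: y = 1 ← maximum
After step 1: y = -1
After step 2: y = -1
After step 3: y = -1
After step 4: y = -1
After step 5: y = 1
After step 6: y = 1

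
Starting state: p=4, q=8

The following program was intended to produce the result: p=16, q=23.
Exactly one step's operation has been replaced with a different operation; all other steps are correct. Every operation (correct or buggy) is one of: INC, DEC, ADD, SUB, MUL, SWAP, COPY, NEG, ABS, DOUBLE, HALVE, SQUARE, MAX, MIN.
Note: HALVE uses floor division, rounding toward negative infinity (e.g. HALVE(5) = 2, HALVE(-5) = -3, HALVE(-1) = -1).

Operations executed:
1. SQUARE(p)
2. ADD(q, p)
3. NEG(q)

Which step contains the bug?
Step 3

Trace with buggy code:
Initial: p=4, q=8
After step 1: p=16, q=8
After step 2: p=16, q=24
After step 3: p=16, q=-24
Actual final p=16, q=-24 ≠ expected p=16, q=23.
Step 3 is the only position where a single-operation replacement can produce the expected result.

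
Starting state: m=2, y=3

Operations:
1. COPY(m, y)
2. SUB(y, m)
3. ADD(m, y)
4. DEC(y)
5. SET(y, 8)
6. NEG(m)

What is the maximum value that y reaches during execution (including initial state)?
8

Values of y at each step:
Initial: y = 3
After step 1: y = 3
After step 2: y = 0
After step 3: y = 0
After step 4: y = -1
After step 5: y = 8 ← maximum
After step 6: y = 8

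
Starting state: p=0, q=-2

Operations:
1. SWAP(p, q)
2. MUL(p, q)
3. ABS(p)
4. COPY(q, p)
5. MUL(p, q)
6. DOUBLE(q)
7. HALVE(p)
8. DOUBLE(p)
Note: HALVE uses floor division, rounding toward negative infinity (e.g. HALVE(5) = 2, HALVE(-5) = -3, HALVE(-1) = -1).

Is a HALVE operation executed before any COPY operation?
No

First HALVE: step 7
First COPY: step 4
Since 7 > 4, COPY comes first.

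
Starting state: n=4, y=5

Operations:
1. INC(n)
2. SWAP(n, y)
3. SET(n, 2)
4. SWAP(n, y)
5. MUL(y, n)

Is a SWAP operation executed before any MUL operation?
Yes

First SWAP: step 2
First MUL: step 5
Since 2 < 5, SWAP comes first.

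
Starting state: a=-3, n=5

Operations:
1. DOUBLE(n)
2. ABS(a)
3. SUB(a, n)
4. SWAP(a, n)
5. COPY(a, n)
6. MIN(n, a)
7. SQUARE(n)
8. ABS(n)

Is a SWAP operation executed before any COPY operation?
Yes

First SWAP: step 4
First COPY: step 5
Since 4 < 5, SWAP comes first.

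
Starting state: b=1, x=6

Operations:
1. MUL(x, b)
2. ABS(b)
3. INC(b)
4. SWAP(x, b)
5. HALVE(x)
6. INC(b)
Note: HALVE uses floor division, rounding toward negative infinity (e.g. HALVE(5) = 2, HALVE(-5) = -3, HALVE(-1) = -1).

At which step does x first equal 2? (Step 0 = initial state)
Step 4

Tracing x:
Initial: x = 6
After step 1: x = 6
After step 2: x = 6
After step 3: x = 6
After step 4: x = 2 ← first occurrence
After step 5: x = 1
After step 6: x = 1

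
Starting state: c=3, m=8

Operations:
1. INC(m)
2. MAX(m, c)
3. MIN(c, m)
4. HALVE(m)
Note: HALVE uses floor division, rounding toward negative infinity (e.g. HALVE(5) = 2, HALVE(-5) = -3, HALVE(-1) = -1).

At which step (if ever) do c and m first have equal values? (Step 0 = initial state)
Never

c and m never become equal during execution.

Comparing values at each step:
Initial: c=3, m=8
After step 1: c=3, m=9
After step 2: c=3, m=9
After step 3: c=3, m=9
After step 4: c=3, m=4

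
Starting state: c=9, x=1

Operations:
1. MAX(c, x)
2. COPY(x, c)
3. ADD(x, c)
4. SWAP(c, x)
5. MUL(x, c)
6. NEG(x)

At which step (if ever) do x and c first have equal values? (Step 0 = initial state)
Step 2

x and c first become equal after step 2.

Comparing values at each step:
Initial: x=1, c=9
After step 1: x=1, c=9
After step 2: x=9, c=9 ← equal!
After step 3: x=18, c=9
After step 4: x=9, c=18
After step 5: x=162, c=18
After step 6: x=-162, c=18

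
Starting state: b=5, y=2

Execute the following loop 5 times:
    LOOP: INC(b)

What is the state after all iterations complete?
b=10, y=2

Iteration trace:
Start: b=5, y=2
After iteration 1: b=6, y=2
After iteration 2: b=7, y=2
After iteration 3: b=8, y=2
After iteration 4: b=9, y=2
After iteration 5: b=10, y=2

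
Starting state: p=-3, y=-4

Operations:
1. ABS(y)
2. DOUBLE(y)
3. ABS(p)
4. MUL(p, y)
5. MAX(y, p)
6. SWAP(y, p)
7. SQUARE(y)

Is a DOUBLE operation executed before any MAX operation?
Yes

First DOUBLE: step 2
First MAX: step 5
Since 2 < 5, DOUBLE comes first.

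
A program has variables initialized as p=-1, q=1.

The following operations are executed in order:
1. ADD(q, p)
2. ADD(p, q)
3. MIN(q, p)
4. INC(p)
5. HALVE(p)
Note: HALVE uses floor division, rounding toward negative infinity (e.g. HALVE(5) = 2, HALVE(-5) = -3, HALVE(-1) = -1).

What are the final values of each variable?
{p: 0, q: -1}

Step-by-step execution:
Initial: p=-1, q=1
After step 1 (ADD(q, p)): p=-1, q=0
After step 2 (ADD(p, q)): p=-1, q=0
After step 3 (MIN(q, p)): p=-1, q=-1
After step 4 (INC(p)): p=0, q=-1
After step 5 (HALVE(p)): p=0, q=-1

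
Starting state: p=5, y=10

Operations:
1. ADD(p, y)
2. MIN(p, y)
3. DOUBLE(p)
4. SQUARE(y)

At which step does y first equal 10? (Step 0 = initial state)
Step 0

Tracing y:
Initial: y = 10 ← first occurrence
After step 1: y = 10
After step 2: y = 10
After step 3: y = 10
After step 4: y = 100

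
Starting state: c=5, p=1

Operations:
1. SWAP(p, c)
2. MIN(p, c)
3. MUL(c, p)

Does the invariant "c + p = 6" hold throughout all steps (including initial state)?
No, violated after step 2

The invariant is violated after step 2.

State at each step:
Initial: c=5, p=1
After step 1: c=1, p=5
After step 2: c=1, p=1
After step 3: c=1, p=1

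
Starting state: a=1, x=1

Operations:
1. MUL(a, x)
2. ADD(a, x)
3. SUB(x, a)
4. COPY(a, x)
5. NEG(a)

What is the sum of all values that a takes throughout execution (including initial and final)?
6

Values of a at each step:
Initial: a = 1
After step 1: a = 1
After step 2: a = 2
After step 3: a = 2
After step 4: a = -1
After step 5: a = 1
Sum = 1 + 1 + 2 + 2 + -1 + 1 = 6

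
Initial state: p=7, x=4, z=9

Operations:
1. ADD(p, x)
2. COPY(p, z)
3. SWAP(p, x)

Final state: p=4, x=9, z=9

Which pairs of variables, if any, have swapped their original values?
None

Comparing initial and final values:
x: 4 → 9
z: 9 → 9
p: 7 → 4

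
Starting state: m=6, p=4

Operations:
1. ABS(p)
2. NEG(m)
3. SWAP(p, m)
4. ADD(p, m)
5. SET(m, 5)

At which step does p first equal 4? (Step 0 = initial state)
Step 0

Tracing p:
Initial: p = 4 ← first occurrence
After step 1: p = 4
After step 2: p = 4
After step 3: p = -6
After step 4: p = -2
After step 5: p = -2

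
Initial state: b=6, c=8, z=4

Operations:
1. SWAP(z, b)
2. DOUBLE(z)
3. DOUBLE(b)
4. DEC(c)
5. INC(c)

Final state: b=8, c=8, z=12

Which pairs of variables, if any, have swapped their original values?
None

Comparing initial and final values:
z: 4 → 12
c: 8 → 8
b: 6 → 8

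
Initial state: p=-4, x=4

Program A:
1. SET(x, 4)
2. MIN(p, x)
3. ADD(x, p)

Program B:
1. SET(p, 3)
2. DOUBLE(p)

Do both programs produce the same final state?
No

Program A final state: p=-4, x=0
Program B final state: p=6, x=4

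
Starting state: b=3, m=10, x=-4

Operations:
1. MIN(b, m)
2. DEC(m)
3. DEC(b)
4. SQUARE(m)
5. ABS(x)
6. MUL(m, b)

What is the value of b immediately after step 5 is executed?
b = 2

Tracing b through execution:
Initial: b = 3
After step 1 (MIN(b, m)): b = 3
After step 2 (DEC(m)): b = 3
After step 3 (DEC(b)): b = 2
After step 4 (SQUARE(m)): b = 2
After step 5 (ABS(x)): b = 2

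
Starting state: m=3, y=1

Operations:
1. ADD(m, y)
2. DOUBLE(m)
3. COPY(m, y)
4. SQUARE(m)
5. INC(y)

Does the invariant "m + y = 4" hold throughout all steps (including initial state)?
No, violated after step 1

The invariant is violated after step 1.

State at each step:
Initial: m=3, y=1
After step 1: m=4, y=1
After step 2: m=8, y=1
After step 3: m=1, y=1
After step 4: m=1, y=1
After step 5: m=1, y=2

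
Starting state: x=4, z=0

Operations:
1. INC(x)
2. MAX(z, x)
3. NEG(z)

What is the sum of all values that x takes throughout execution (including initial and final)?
19

Values of x at each step:
Initial: x = 4
After step 1: x = 5
After step 2: x = 5
After step 3: x = 5
Sum = 4 + 5 + 5 + 5 = 19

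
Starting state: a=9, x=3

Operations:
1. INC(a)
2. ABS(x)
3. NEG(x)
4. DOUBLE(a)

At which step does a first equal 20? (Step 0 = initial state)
Step 4

Tracing a:
Initial: a = 9
After step 1: a = 10
After step 2: a = 10
After step 3: a = 10
After step 4: a = 20 ← first occurrence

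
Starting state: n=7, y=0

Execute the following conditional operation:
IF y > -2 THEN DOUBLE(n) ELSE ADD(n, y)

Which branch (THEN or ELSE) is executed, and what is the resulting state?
Branch: THEN, Final state: n=14, y=0

Evaluating condition: y > -2
y = 0
Condition is True, so THEN branch executes
After DOUBLE(n): n=14, y=0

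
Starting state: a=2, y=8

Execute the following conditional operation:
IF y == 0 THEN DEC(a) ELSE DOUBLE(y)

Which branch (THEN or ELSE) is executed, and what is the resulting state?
Branch: ELSE, Final state: a=2, y=16

Evaluating condition: y == 0
y = 8
Condition is False, so ELSE branch executes
After DOUBLE(y): a=2, y=16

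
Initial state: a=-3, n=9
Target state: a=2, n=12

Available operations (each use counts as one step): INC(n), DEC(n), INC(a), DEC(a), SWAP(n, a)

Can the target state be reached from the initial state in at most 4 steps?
No

The target state cannot be reached within 4 steps.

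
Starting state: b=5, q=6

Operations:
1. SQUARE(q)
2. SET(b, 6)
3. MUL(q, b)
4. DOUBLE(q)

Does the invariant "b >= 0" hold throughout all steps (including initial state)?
Yes

The invariant holds at every step.

State at each step:
Initial: b=5, q=6
After step 1: b=5, q=36
After step 2: b=6, q=36
After step 3: b=6, q=216
After step 4: b=6, q=432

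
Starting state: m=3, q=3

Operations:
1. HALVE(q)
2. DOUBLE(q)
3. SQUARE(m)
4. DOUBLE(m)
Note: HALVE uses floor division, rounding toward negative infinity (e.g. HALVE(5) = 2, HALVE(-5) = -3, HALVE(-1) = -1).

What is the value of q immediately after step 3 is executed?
q = 2

Tracing q through execution:
Initial: q = 3
After step 1 (HALVE(q)): q = 1
After step 2 (DOUBLE(q)): q = 2
After step 3 (SQUARE(m)): q = 2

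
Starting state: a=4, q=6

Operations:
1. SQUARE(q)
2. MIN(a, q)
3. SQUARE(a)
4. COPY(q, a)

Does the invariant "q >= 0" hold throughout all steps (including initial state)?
Yes

The invariant holds at every step.

State at each step:
Initial: a=4, q=6
After step 1: a=4, q=36
After step 2: a=4, q=36
After step 3: a=16, q=36
After step 4: a=16, q=16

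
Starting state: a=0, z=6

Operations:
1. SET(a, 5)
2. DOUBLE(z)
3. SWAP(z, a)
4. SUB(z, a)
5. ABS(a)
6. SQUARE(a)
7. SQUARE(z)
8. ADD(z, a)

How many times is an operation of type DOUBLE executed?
1

Counting DOUBLE operations:
Step 2: DOUBLE(z) ← DOUBLE
Total: 1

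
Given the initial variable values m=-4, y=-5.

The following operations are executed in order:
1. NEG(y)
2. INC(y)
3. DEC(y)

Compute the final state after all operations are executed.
{m: -4, y: 5}

Step-by-step execution:
Initial: m=-4, y=-5
After step 1 (NEG(y)): m=-4, y=5
After step 2 (INC(y)): m=-4, y=6
After step 3 (DEC(y)): m=-4, y=5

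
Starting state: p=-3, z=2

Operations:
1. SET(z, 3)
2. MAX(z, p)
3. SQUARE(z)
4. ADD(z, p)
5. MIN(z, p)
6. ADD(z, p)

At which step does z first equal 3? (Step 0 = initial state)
Step 1

Tracing z:
Initial: z = 2
After step 1: z = 3 ← first occurrence
After step 2: z = 3
After step 3: z = 9
After step 4: z = 6
After step 5: z = -3
After step 6: z = -6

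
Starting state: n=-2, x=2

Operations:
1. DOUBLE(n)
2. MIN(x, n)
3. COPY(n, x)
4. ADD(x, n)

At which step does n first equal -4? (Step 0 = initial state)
Step 1

Tracing n:
Initial: n = -2
After step 1: n = -4 ← first occurrence
After step 2: n = -4
After step 3: n = -4
After step 4: n = -4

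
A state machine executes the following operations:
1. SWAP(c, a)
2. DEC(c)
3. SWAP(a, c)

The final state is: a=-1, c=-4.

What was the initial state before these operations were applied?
a=0, c=-4

Working backwards:
Final state: a=-1, c=-4
Before step 3 (SWAP(a, c)): a=-4, c=-1
Before step 2 (DEC(c)): a=-4, c=0
Before step 1 (SWAP(c, a)): a=0, c=-4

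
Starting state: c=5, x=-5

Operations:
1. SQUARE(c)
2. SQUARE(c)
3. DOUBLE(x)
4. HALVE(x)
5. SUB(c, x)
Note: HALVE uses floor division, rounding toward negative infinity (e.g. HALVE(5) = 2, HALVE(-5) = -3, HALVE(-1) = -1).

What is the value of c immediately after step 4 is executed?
c = 625

Tracing c through execution:
Initial: c = 5
After step 1 (SQUARE(c)): c = 25
After step 2 (SQUARE(c)): c = 625
After step 3 (DOUBLE(x)): c = 625
After step 4 (HALVE(x)): c = 625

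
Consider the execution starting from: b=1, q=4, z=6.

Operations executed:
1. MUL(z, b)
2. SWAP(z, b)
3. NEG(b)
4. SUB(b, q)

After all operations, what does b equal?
b = -10

Tracing execution:
Step 1: MUL(z, b) → b = 1
Step 2: SWAP(z, b) → b = 6
Step 3: NEG(b) → b = -6
Step 4: SUB(b, q) → b = -10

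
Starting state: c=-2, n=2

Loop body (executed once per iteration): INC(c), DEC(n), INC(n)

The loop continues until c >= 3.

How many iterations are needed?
5

Tracing iterations:
Initial: c=-2, n=2
After iteration 1: c=-1, n=2
After iteration 2: c=0, n=2
After iteration 3: c=1, n=2
After iteration 4: c=2, n=2
After iteration 5: c=3, n=2
c >= 3 now holds, so the loop exits after 5 iterations.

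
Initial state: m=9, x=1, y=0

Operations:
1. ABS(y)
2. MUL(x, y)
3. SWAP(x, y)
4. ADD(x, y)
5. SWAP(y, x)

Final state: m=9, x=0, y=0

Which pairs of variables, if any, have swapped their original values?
None

Comparing initial and final values:
y: 0 → 0
m: 9 → 9
x: 1 → 0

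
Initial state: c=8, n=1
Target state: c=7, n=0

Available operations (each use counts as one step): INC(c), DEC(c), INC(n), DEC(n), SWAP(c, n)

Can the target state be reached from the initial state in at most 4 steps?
Yes

Path (2 steps): DEC(c) → DEC(n)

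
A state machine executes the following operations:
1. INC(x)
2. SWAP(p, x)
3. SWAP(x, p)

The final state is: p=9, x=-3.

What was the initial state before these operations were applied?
p=9, x=-4

Working backwards:
Final state: p=9, x=-3
Before step 3 (SWAP(x, p)): p=-3, x=9
Before step 2 (SWAP(p, x)): p=9, x=-3
Before step 1 (INC(x)): p=9, x=-4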